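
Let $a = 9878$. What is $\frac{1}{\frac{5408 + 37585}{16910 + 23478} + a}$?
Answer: $\frac{40388}{398995657} \approx 0.00010122$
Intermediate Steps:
$\frac{1}{\frac{5408 + 37585}{16910 + 23478} + a} = \frac{1}{\frac{5408 + 37585}{16910 + 23478} + 9878} = \frac{1}{\frac{42993}{40388} + 9878} = \frac{1}{\frac{398995657}{40388}} = \frac{40388}{398995657}$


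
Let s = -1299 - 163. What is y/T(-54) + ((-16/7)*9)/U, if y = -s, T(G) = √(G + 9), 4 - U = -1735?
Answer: -144/12173 - 1462*I*√5/15 ≈ -0.011829 - 217.94*I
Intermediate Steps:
U = 1739 (U = 4 - 1*(-1735) = 4 + 1735 = 1739)
s = -1462
T(G) = √(9 + G)
y = 1462 (y = -1*(-1462) = 1462)
y/T(-54) + ((-16/7)*9)/U = 1462/(√(9 - 54)) + ((-16/7)*9)/1739 = 1462/(√(-45)) + (((⅐)*(-16))*9)*(1/1739) = 1462/((3*I*√5)) - 16/7*9*(1/1739) = 1462*(-I*√5/15) - 144/7*1/1739 = -1462*I*√5/15 - 144/12173 = -144/12173 - 1462*I*√5/15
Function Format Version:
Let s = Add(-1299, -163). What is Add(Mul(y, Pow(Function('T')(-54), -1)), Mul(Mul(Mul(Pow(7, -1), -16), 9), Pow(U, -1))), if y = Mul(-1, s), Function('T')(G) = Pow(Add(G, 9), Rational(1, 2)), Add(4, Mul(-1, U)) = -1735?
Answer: Add(Rational(-144, 12173), Mul(Rational(-1462, 15), I, Pow(5, Rational(1, 2)))) ≈ Add(-0.011829, Mul(-217.94, I))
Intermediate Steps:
U = 1739 (U = Add(4, Mul(-1, -1735)) = Add(4, 1735) = 1739)
s = -1462
Function('T')(G) = Pow(Add(9, G), Rational(1, 2))
y = 1462 (y = Mul(-1, -1462) = 1462)
Add(Mul(y, Pow(Function('T')(-54), -1)), Mul(Mul(Mul(Pow(7, -1), -16), 9), Pow(U, -1))) = Add(Mul(1462, Pow(Pow(Add(9, -54), Rational(1, 2)), -1)), Mul(Mul(Mul(Pow(7, -1), -16), 9), Pow(1739, -1))) = Add(Mul(1462, Pow(Pow(-45, Rational(1, 2)), -1)), Mul(Mul(Mul(Rational(1, 7), -16), 9), Rational(1, 1739))) = Add(Mul(1462, Pow(Mul(3, I, Pow(5, Rational(1, 2))), -1)), Mul(Mul(Rational(-16, 7), 9), Rational(1, 1739))) = Add(Mul(1462, Mul(Rational(-1, 15), I, Pow(5, Rational(1, 2)))), Mul(Rational(-144, 7), Rational(1, 1739))) = Add(Mul(Rational(-1462, 15), I, Pow(5, Rational(1, 2))), Rational(-144, 12173)) = Add(Rational(-144, 12173), Mul(Rational(-1462, 15), I, Pow(5, Rational(1, 2))))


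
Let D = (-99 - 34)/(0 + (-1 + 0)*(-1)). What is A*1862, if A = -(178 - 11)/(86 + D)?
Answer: 310954/47 ≈ 6616.0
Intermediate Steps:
D = -133 (D = -133/(0 - 1*(-1)) = -133/(0 + 1) = -133/1 = -133*1 = -133)
A = 167/47 (A = -(178 - 11)/(86 - 133) = -167/(-47) = -167*(-1)/47 = -1*(-167/47) = 167/47 ≈ 3.5532)
A*1862 = (167/47)*1862 = 310954/47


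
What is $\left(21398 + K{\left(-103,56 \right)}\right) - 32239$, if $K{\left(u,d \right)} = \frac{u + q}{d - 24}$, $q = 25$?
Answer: $- \frac{173495}{16} \approx -10843.0$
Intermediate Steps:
$K{\left(u,d \right)} = \frac{25 + u}{-24 + d}$ ($K{\left(u,d \right)} = \frac{u + 25}{d - 24} = \frac{25 + u}{-24 + d}$)
$\left(21398 + K{\left(-103,56 \right)}\right) - 32239 = \left(21398 + \frac{25 - 103}{-24 + 56}\right) - 32239 = \left(21398 + \frac{1}{32} \left(-78\right)\right) - 32239 = \left(21398 - \frac{39}{16}\right) - 32239 = \frac{342329}{16} - 32239 = - \frac{173495}{16}$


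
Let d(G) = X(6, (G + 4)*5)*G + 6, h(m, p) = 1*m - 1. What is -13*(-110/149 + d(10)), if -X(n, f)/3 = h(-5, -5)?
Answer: -358852/149 ≈ -2408.4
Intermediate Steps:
h(m, p) = -1 + m (h(m, p) = m - 1 = -1 + m)
X(n, f) = 18 (X(n, f) = -3*(-1 - 5) = -3*(-6) = 18)
d(G) = 6 + 18*G (d(G) = 18*G + 6 = 6 + 18*G)
-13*(-110/149 + d(10)) = -13*(-110/149 + (6 + 18*10)) = -13*(-110*1/149 + (6 + 180)) = -13*(-110/149 + 186) = -13*27604/149 = -358852/149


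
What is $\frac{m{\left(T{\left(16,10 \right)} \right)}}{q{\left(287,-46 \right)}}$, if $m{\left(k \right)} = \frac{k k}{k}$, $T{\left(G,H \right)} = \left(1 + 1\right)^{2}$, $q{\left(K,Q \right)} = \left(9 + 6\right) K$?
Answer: $\frac{4}{4305} \approx 0.00092915$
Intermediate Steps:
$q{\left(K,Q \right)} = 15 K$
$T{\left(G,H \right)} = 4$ ($T{\left(G,H \right)} = 2^{2} = 4$)
$m{\left(k \right)} = k$ ($m{\left(k \right)} = \frac{k^{2}}{k} = k$)
$\frac{m{\left(T{\left(16,10 \right)} \right)}}{q{\left(287,-46 \right)}} = \frac{4}{15 \cdot 287} = \frac{4}{4305}$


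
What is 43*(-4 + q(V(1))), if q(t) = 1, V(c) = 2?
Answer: -129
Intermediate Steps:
43*(-4 + q(V(1))) = 43*(-4 + 1) = 43*(-3) = -129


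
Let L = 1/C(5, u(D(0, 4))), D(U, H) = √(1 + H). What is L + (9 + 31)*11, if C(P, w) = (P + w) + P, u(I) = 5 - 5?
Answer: 4401/10 ≈ 440.10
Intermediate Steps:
u(I) = 0
C(P, w) = w + 2*P
L = ⅒ (L = 1/(0 + 2*5) = 1/(0 + 10) = 1/10 = ⅒ ≈ 0.10000)
L + (9 + 31)*11 = ⅒ + (9 + 31)*11 = ⅒ + 40*11 = ⅒ + 440 = 4401/10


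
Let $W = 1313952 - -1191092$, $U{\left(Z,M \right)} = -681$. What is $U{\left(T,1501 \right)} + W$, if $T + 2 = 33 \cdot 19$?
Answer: $2504363$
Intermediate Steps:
$T = 625$ ($T = -2 + 33 \cdot 19 = -2 + 627 = 625$)
$W = 2505044$ ($W = 1313952 + 1191092 = 2505044$)
$U{\left(T,1501 \right)} + W = -681 + 2505044 = 2504363$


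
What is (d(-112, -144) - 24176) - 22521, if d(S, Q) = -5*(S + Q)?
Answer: -45417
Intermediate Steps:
d(S, Q) = -5*Q - 5*S (d(S, Q) = -5*(Q + S) = -5*Q - 5*S)
(d(-112, -144) - 24176) - 22521 = ((-5*(-144) - 5*(-112)) - 24176) - 22521 = ((720 + 560) - 24176) - 22521 = (1280 - 24176) - 22521 = -22896 - 22521 = -45417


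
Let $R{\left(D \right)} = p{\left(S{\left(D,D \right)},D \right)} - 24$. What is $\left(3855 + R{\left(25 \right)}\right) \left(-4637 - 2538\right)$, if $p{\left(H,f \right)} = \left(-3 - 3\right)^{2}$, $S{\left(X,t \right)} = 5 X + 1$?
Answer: $-27745725$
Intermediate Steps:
$S{\left(X,t \right)} = 1 + 5 X$
$p{\left(H,f \right)} = 36$ ($p{\left(H,f \right)} = \left(-6\right)^{2} = 36$)
$R{\left(D \right)} = 12$ ($R{\left(D \right)} = 36 - 24 = 12$)
$\left(3855 + R{\left(25 \right)}\right) \left(-4637 - 2538\right) = \left(3855 + 12\right) \left(-4637 - 2538\right) = 3867 \left(-7175\right) = -27745725$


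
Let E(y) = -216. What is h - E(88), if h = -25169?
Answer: -24953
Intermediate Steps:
h - E(88) = -25169 - 1*(-216) = -25169 + 216 = -24953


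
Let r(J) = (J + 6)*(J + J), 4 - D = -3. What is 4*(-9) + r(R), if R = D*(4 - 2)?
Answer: 524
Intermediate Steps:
D = 7 (D = 4 - 1*(-3) = 4 + 3 = 7)
R = 14 (R = 7*(4 - 2) = 7*2 = 14)
r(J) = 2*J*(6 + J) (r(J) = (6 + J)*(2*J) = 2*J*(6 + J))
4*(-9) + r(R) = 4*(-9) + 2*14*(6 + 14) = -36 + 2*14*20 = -36 + 560 = 524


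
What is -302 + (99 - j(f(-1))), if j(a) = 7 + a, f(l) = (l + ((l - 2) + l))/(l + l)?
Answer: -425/2 ≈ -212.50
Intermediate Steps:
f(l) = (-2 + 3*l)/(2*l) (f(l) = (l + ((-2 + l) + l))/((2*l)) = (l + (-2 + 2*l))*(1/(2*l)) = (-2 + 3*l)*(1/(2*l)) = (-2 + 3*l)/(2*l))
-302 + (99 - j(f(-1))) = -302 + (99 - (7 + (3/2 - 1/(-1)))) = -302 + (99 - (7 + (3/2 - 1*(-1)))) = -302 + (99 - (7 + (3/2 + 1))) = -302 + (99 - (7 + 5/2)) = -302 + (99 - 1*19/2) = -302 + (99 - 19/2) = -302 + 179/2 = -425/2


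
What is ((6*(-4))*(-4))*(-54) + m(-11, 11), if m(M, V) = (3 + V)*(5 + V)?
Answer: -4960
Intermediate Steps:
((6*(-4))*(-4))*(-54) + m(-11, 11) = ((6*(-4))*(-4))*(-54) + (15 + 11**2 + 8*11) = -24*(-4)*(-54) + (15 + 121 + 88) = 96*(-54) + 224 = -5184 + 224 = -4960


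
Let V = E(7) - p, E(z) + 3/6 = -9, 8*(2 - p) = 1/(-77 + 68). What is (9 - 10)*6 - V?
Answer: 397/72 ≈ 5.5139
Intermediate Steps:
p = 145/72 (p = 2 - 1/(8*(-77 + 68)) = 2 - 1/8/(-9) = 2 - 1/8*(-1/9) = 2 + 1/72 = 145/72 ≈ 2.0139)
E(z) = -19/2 (E(z) = -1/2 - 9 = -19/2)
V = -829/72 (V = -19/2 - 1*145/72 = -19/2 - 145/72 = -829/72 ≈ -11.514)
(9 - 10)*6 - V = (9 - 10)*6 - 1*(-829/72) = -1*6 + 829/72 = -6 + 829/72 = 397/72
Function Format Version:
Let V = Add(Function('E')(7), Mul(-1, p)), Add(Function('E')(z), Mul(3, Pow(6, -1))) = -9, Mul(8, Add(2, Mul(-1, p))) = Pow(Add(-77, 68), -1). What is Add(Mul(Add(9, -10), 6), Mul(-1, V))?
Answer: Rational(397, 72) ≈ 5.5139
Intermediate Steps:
p = Rational(145, 72) (p = Add(2, Mul(Rational(-1, 8), Pow(Add(-77, 68), -1))) = Add(2, Mul(Rational(-1, 8), Pow(-9, -1))) = Add(2, Mul(Rational(-1, 8), Rational(-1, 9))) = Add(2, Rational(1, 72)) = Rational(145, 72) ≈ 2.0139)
Function('E')(z) = Rational(-19, 2) (Function('E')(z) = Add(Rational(-1, 2), -9) = Rational(-19, 2))
V = Rational(-829, 72) (V = Add(Rational(-19, 2), Mul(-1, Rational(145, 72))) = Add(Rational(-19, 2), Rational(-145, 72)) = Rational(-829, 72) ≈ -11.514)
Add(Mul(Add(9, -10), 6), Mul(-1, V)) = Add(Mul(Add(9, -10), 6), Mul(-1, Rational(-829, 72))) = Add(Mul(-1, 6), Rational(829, 72)) = Add(-6, Rational(829, 72)) = Rational(397, 72)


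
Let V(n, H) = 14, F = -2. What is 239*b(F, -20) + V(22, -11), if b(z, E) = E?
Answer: -4766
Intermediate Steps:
239*b(F, -20) + V(22, -11) = 239*(-20) + 14 = -4780 + 14 = -4766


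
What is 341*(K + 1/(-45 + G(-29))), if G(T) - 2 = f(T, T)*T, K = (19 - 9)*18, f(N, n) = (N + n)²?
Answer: 5990626279/97599 ≈ 61380.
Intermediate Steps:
K = 180 (K = 10*18 = 180)
G(T) = 2 + 4*T³ (G(T) = 2 + (T + T)²*T = 2 + (2*T)²*T = 2 + (4*T²)*T = 2 + 4*T³)
341*(K + 1/(-45 + G(-29))) = 341*(180 + 1/(-45 + (2 + 4*(-29)³))) = 341*(180 + 1/(-45 + (2 + 4*(-24389)))) = 341*(180 + 1/(-45 + (2 - 97556))) = 341*(180 + 1/(-45 - 97554)) = 341*(180 + 1/(-97599)) = 341*(180 - 1/97599) = 341*(17567819/97599) = 5990626279/97599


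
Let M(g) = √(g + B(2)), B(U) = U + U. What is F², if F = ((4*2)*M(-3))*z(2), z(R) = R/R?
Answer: 64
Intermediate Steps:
z(R) = 1
B(U) = 2*U
M(g) = √(4 + g) (M(g) = √(g + 2*2) = √(g + 4) = √(4 + g))
F = 8 (F = ((4*2)*√(4 - 3))*1 = (8*√1)*1 = (8*1)*1 = 8*1 = 8)
F² = 8² = 64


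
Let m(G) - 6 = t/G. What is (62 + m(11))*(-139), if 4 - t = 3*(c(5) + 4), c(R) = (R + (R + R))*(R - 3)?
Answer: -90350/11 ≈ -8213.6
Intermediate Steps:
c(R) = 3*R*(-3 + R) (c(R) = (R + 2*R)*(-3 + R) = (3*R)*(-3 + R) = 3*R*(-3 + R))
t = -98 (t = 4 - 3*(3*5*(-3 + 5) + 4) = 4 - 3*(3*5*2 + 4) = 4 - 3*(30 + 4) = 4 - 3*34 = 4 - 1*102 = 4 - 102 = -98)
m(G) = 6 - 98/G
(62 + m(11))*(-139) = (62 + (6 - 98/11))*(-139) = (62 - 32/11)*(-139) = (650/11)*(-139) = -90350/11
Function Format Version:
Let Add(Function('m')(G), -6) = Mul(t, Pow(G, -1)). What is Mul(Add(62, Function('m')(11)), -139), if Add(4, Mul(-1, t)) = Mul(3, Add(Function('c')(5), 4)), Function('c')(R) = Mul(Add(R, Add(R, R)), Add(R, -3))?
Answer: Rational(-90350, 11) ≈ -8213.6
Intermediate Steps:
Function('c')(R) = Mul(3, R, Add(-3, R)) (Function('c')(R) = Mul(Add(R, Mul(2, R)), Add(-3, R)) = Mul(Mul(3, R), Add(-3, R)) = Mul(3, R, Add(-3, R)))
t = -98 (t = Add(4, Mul(-1, Mul(3, Add(Mul(3, 5, Add(-3, 5)), 4)))) = Add(4, Mul(-1, Mul(3, Add(Mul(3, 5, 2), 4)))) = Add(4, Mul(-1, Mul(3, Add(30, 4)))) = Add(4, Mul(-1, Mul(3, 34))) = Add(4, Mul(-1, 102)) = Add(4, -102) = -98)
Function('m')(G) = Add(6, Mul(-98, Pow(G, -1)))
Mul(Add(62, Function('m')(11)), -139) = Mul(Add(62, Add(6, Mul(-98, Pow(11, -1)))), -139) = Mul(Add(62, Add(6, Mul(-98, Rational(1, 11)))), -139) = Mul(Add(62, Add(6, Rational(-98, 11))), -139) = Mul(Add(62, Rational(-32, 11)), -139) = Mul(Rational(650, 11), -139) = Rational(-90350, 11)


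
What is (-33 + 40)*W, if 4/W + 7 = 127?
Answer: 7/30 ≈ 0.23333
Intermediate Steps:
W = 1/30 (W = 4/(-7 + 127) = 4/120 = 4*(1/120) = 1/30 ≈ 0.033333)
(-33 + 40)*W = (-33 + 40)*(1/30) = 7*(1/30) = 7/30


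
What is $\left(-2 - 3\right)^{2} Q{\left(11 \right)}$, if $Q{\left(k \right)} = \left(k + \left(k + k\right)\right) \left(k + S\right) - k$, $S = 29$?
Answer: $32725$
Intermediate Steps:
$Q{\left(k \right)} = - k + 3 k \left(29 + k\right)$ ($Q{\left(k \right)} = \left(k + \left(k + k\right)\right) \left(k + 29\right) - k = \left(k + 2 k\right) \left(29 + k\right) - k = 3 k \left(29 + k\right) - k = - k + 3 k \left(29 + k\right)$)
$\left(-2 - 3\right)^{2} Q{\left(11 \right)} = \left(-2 - 3\right)^{2} \cdot 11 \left(86 + 3 \cdot 11\right) = \left(-5\right)^{2} \cdot 11 \left(86 + 33\right) = 25 \cdot 11 \cdot 119 = 25 \cdot 1309 = 32725$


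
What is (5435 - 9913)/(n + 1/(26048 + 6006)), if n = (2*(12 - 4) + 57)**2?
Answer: -143537812/170815767 ≈ -0.84031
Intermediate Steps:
n = 5329 (n = (2*8 + 57)**2 = (16 + 57)**2 = 73**2 = 5329)
(5435 - 9913)/(n + 1/(26048 + 6006)) = (5435 - 9913)/(5329 + 1/(26048 + 6006)) = -4478/(5329 + 1/32054) = -4478/170815767/32054 = -4478*32054/170815767 = -143537812/170815767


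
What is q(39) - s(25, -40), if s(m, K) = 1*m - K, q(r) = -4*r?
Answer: -221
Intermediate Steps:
s(m, K) = m - K
q(39) - s(25, -40) = -4*39 - (25 - 1*(-40)) = -156 - (25 + 40) = -156 - 1*65 = -156 - 65 = -221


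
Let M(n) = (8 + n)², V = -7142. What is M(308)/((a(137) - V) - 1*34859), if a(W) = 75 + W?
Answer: -99856/27505 ≈ -3.6305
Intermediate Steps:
M(308)/((a(137) - V) - 1*34859) = (8 + 308)²/(((75 + 137) - 1*(-7142)) - 1*34859) = 316²/((212 + 7142) - 34859) = 99856/(7354 - 34859) = 99856/(-27505) = 99856*(-1/27505) = -99856/27505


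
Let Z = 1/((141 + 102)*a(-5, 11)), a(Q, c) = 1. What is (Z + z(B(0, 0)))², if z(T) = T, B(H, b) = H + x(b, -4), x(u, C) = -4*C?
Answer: 15124321/59049 ≈ 256.13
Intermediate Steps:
B(H, b) = 16 + H (B(H, b) = H - 4*(-4) = H + 16 = 16 + H)
Z = 1/243 (Z = 1/((141 + 102)*1) = 1/243 ≈ 0.0041152)
(Z + z(B(0, 0)))² = (1/243 + (16 + 0))² = (1/243 + 16)² = (3889/243)² = 15124321/59049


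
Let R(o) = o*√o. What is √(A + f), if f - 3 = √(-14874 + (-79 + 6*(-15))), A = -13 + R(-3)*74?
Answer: √(-10 - 222*I*√3 + 7*I*√307) ≈ 11.226 - 11.663*I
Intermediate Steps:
R(o) = o^(3/2)
A = -13 - 222*I*√3 (A = -13 + (-3)^(3/2)*74 = -13 - 3*I*√3*74 = -13 - 222*I*√3 ≈ -13.0 - 384.52*I)
f = 3 + 7*I*√307 (f = 3 + √(-14874 + (-79 + 6*(-15))) = 3 + √(-14874 + (-79 - 90)) = 3 + √(-14874 - 169) = 3 + √(-15043) = 3 + 7*I*√307 ≈ 3.0 + 122.65*I)
√(A + f) = √((-13 - 222*I*√3) + (3 + 7*I*√307)) = √(-10 - 222*I*√3 + 7*I*√307)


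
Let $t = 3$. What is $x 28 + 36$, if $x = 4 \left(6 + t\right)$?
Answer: $1044$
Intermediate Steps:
$x = 36$ ($x = 4 \left(6 + 3\right) = 4 \cdot 9 = 36$)
$x 28 + 36 = 36 \cdot 28 + 36 = 1008 + 36 = 1044$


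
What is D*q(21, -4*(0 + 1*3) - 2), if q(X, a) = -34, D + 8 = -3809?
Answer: 129778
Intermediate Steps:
D = -3817 (D = -8 - 3809 = -3817)
D*q(21, -4*(0 + 1*3) - 2) = -3817*(-34) = 129778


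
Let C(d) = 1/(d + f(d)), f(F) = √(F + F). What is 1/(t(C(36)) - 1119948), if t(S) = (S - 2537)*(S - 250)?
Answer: -727783891848/353542836352738897 - 20467296*√2/353542836352738897 ≈ -2.0586e-6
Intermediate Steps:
f(F) = √2*√F (f(F) = √(2*F) = √2*√F)
C(d) = 1/(d + √2*√d)
t(S) = (-2537 + S)*(-250 + S)
1/(t(C(36)) - 1119948) = 1/((634250 + (1/(36 + √2*√36))² - 2787/(36 + √2*√36)) - 1119948) = 1/((634250 + (1/(36 + √2*6))² - 2787/(36 + √2*6)) - 1119948) = 1/((634250 + (1/(36 + 6*√2))² - 2787/(36 + 6*√2)) - 1119948) = 1/((634250 + (36 + 6*√2)⁻² - 2787/(36 + 6*√2)) - 1119948) = 1/(-485698 + (36 + 6*√2)⁻² - 2787/(36 + 6*√2))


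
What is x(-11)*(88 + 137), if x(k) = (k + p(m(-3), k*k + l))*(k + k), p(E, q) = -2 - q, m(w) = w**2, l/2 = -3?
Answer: 633600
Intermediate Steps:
l = -6 (l = 2*(-3) = -6)
x(k) = 2*k*(4 + k - k**2) (x(k) = (k + (-2 - (k*k - 6)))*(k + k) = (k + (-2 - (k**2 - 6)))*(2*k) = (k + (-2 - (-6 + k**2)))*(2*k) = (k + (-2 + (6 - k**2)))*(2*k) = (k + (4 - k**2))*(2*k) = (4 + k - k**2)*(2*k) = 2*k*(4 + k - k**2))
x(-11)*(88 + 137) = (2*(-11)*(4 - 11 - 1*(-11)**2))*(88 + 137) = (2*(-11)*(4 - 11 - 1*121))*225 = (2*(-11)*(4 - 11 - 121))*225 = (2*(-11)*(-128))*225 = 2816*225 = 633600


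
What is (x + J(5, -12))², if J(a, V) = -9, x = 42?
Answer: 1089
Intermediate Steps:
(x + J(5, -12))² = (42 - 9)² = 33² = 1089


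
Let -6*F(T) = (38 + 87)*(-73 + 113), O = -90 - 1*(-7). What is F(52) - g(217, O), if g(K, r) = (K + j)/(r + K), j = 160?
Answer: -336131/402 ≈ -836.15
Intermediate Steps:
O = -83 (O = -90 + 7 = -83)
g(K, r) = (160 + K)/(K + r) (g(K, r) = (K + 160)/(r + K) = (160 + K)/(K + r))
F(T) = -2500/3 (F(T) = -(38 + 87)*(-73 + 113)/6 = -125*40/6 = -⅙*5000 = -2500/3)
F(52) - g(217, O) = -2500/3 - (160 + 217)/(217 - 83) = -2500/3 - 377/134 = -336131/402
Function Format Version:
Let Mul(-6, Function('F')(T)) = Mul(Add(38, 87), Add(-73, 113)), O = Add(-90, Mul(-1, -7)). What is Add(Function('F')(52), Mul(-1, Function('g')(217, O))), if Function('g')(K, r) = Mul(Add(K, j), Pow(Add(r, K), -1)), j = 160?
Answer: Rational(-336131, 402) ≈ -836.15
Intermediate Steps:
O = -83 (O = Add(-90, 7) = -83)
Function('g')(K, r) = Mul(Pow(Add(K, r), -1), Add(160, K)) (Function('g')(K, r) = Mul(Add(K, 160), Pow(Add(r, K), -1)) = Mul(Add(160, K), Pow(Add(K, r), -1)) = Mul(Pow(Add(K, r), -1), Add(160, K)))
Function('F')(T) = Rational(-2500, 3) (Function('F')(T) = Mul(Rational(-1, 6), Mul(Add(38, 87), Add(-73, 113))) = Mul(Rational(-1, 6), Mul(125, 40)) = Mul(Rational(-1, 6), 5000) = Rational(-2500, 3))
Add(Function('F')(52), Mul(-1, Function('g')(217, O))) = Add(Rational(-2500, 3), Mul(-1, Mul(Pow(Add(217, -83), -1), Add(160, 217)))) = Add(Rational(-2500, 3), Mul(-1, Mul(Pow(134, -1), 377))) = Add(Rational(-2500, 3), Mul(-1, Mul(Rational(1, 134), 377))) = Add(Rational(-2500, 3), Mul(-1, Rational(377, 134))) = Add(Rational(-2500, 3), Rational(-377, 134)) = Rational(-336131, 402)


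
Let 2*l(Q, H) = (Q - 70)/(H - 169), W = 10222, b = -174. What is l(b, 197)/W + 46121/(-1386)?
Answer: -471454901/14167692 ≈ -33.277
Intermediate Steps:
l(Q, H) = (-70 + Q)/(2*(-169 + H)) (l(Q, H) = ((Q - 70)/(H - 169))/2 = ((-70 + Q)/(-169 + H))/2 = (-70 + Q)/(2*(-169 + H)))
l(b, 197)/W + 46121/(-1386) = ((-70 - 174)/(2*(-169 + 197)))/10222 + 46121/(-1386) = ((½)*(-244)/28)*(1/10222) + 46121*(-1/1386) = ((½)*(1/28)*(-244))*(1/10222) - 46121/1386 = -61/14*1/10222 - 46121/1386 = -61/143108 - 46121/1386 = -471454901/14167692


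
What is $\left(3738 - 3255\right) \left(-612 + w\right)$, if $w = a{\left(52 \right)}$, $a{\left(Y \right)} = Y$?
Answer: $-270480$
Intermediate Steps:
$w = 52$
$\left(3738 - 3255\right) \left(-612 + w\right) = \left(3738 - 3255\right) \left(-612 + 52\right) = 483 \left(-560\right) = -270480$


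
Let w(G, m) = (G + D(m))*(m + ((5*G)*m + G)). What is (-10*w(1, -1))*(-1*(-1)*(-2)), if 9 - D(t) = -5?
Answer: -1500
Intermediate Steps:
D(t) = 14 (D(t) = 9 - 1*(-5) = 9 + 5 = 14)
w(G, m) = (14 + G)*(G + m + 5*G*m) (w(G, m) = (G + 14)*(m + ((5*G)*m + G)) = (14 + G)*(m + (5*G*m + G)) = (14 + G)*(m + (G + 5*G*m)) = (14 + G)*(G + m + 5*G*m))
(-10*w(1, -1))*(-1*(-1)*(-2)) = (-10*(1² + 14*1 + 14*(-1) + 5*(-1)*1² + 71*1*(-1)))*(-1*(-1)*(-2)) = (-10*(1 + 14 - 14 + 5*(-1)*1 - 71))*(1*(-2)) = -10*(1 + 14 - 14 - 5 - 71)*(-2) = -10*(-75)*(-2) = 750*(-2) = -1500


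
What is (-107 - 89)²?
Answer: 38416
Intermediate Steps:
(-107 - 89)² = (-196)² = 38416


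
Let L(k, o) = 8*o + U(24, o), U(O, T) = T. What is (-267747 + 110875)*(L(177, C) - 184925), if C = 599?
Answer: 28163857648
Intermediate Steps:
L(k, o) = 9*o (L(k, o) = 8*o + o = 9*o)
(-267747 + 110875)*(L(177, C) - 184925) = (-267747 + 110875)*(9*599 - 184925) = -156872*(5391 - 184925) = -156872*(-179534) = 28163857648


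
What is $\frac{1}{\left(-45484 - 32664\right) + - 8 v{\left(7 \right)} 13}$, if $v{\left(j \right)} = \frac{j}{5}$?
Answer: $- \frac{5}{391468} \approx -1.2772 \cdot 10^{-5}$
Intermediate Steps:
$v{\left(j \right)} = \frac{j}{5}$ ($v{\left(j \right)} = j \frac{1}{5} = \frac{j}{5}$)
$\frac{1}{\left(-45484 - 32664\right) + - 8 v{\left(7 \right)} 13} = \frac{1}{\left(-45484 - 32664\right) + - 8 \cdot \frac{1}{5} \cdot 7 \cdot 13} = \frac{1}{-78148 + \left(-8\right) \frac{7}{5} \cdot 13} = \frac{1}{-78148 - \frac{728}{5}} = \frac{1}{- \frac{391468}{5}} = - \frac{5}{391468}$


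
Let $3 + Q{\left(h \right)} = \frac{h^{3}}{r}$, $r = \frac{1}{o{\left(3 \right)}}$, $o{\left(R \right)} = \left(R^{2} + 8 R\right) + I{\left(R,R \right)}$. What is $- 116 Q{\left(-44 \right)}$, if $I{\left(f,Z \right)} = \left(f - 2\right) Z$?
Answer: $355728732$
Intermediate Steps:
$I{\left(f,Z \right)} = Z \left(-2 + f\right)$ ($I{\left(f,Z \right)} = \left(-2 + f\right) Z = Z \left(-2 + f\right)$)
$o{\left(R \right)} = R^{2} + 8 R + R \left(-2 + R\right)$ ($o{\left(R \right)} = \left(R^{2} + 8 R\right) + R \left(-2 + R\right) = R^{2} + 8 R + R \left(-2 + R\right)$)
$r = \frac{1}{36}$ ($r = \frac{1}{2 \cdot 3 \left(3 + 3\right)} = \frac{1}{2 \cdot 3 \cdot 6} = \frac{1}{36} \approx 0.027778$)
$Q{\left(h \right)} = -3 + 36 h^{3}$ ($Q{\left(h \right)} = -3 + h^{3} \frac{1}{\frac{1}{36}} = -3 + h^{3} \cdot 36 = -3 + 36 h^{3}$)
$- 116 Q{\left(-44 \right)} = - 116 \left(-3 + 36 \left(-44\right)^{3}\right) = - 116 \left(-3 + 36 \left(-85184\right)\right) = - 116 \left(-3 - 3066624\right) = \left(-116\right) \left(-3066627\right) = 355728732$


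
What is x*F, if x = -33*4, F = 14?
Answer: -1848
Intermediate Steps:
x = -132
x*F = -132*14 = -1848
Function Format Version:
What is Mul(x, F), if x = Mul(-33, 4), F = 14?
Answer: -1848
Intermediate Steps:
x = -132
Mul(x, F) = Mul(-132, 14) = -1848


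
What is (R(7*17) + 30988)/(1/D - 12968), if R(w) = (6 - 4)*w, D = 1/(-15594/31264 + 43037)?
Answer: 488124832/470030811 ≈ 1.0385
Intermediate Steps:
D = 15632/672746587 (D = 1/(-15594*1/31264 + 43037) = 1/(-7797/15632 + 43037) = 1/(672746587/15632) = 15632/672746587 ≈ 2.3236e-5)
R(w) = 2*w
(R(7*17) + 30988)/(1/D - 12968) = (2*(7*17) + 30988)/(1/(15632/672746587) - 12968) = (2*119 + 30988)/(672746587/15632 - 12968) = (238 + 30988)/(470030811/15632) = 31226*(15632/470030811) = 488124832/470030811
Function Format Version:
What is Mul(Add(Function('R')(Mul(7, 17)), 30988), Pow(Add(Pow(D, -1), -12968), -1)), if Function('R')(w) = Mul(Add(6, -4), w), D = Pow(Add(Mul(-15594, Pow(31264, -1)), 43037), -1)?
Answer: Rational(488124832, 470030811) ≈ 1.0385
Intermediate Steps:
D = Rational(15632, 672746587) (D = Pow(Add(Mul(-15594, Rational(1, 31264)), 43037), -1) = Pow(Add(Rational(-7797, 15632), 43037), -1) = Pow(Rational(672746587, 15632), -1) = Rational(15632, 672746587) ≈ 2.3236e-5)
Function('R')(w) = Mul(2, w)
Mul(Add(Function('R')(Mul(7, 17)), 30988), Pow(Add(Pow(D, -1), -12968), -1)) = Mul(Add(Mul(2, Mul(7, 17)), 30988), Pow(Add(Pow(Rational(15632, 672746587), -1), -12968), -1)) = Mul(Add(Mul(2, 119), 30988), Pow(Add(Rational(672746587, 15632), -12968), -1)) = Mul(Add(238, 30988), Pow(Rational(470030811, 15632), -1)) = Mul(31226, Rational(15632, 470030811)) = Rational(488124832, 470030811)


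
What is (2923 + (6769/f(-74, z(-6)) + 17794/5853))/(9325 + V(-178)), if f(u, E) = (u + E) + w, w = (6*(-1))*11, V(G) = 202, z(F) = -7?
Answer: 39332058/130110239 ≈ 0.30230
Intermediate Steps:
w = -66 (w = -6*11 = -66)
f(u, E) = -66 + E + u (f(u, E) = (u + E) - 66 = (E + u) - 66 = -66 + E + u)
(2923 + (6769/f(-74, z(-6)) + 17794/5853))/(9325 + V(-178)) = (2923 + (6769/(-66 - 7 - 74) + 17794/5853))/(9325 + 202) = (2923 + (6769/(-147) + 17794*(1/5853)))/9527 = (2923 + (6769*(-1/147) + 17794/5853))*(1/9527) = (2923 + (-967/21 + 17794/5853))*(1/9527) = (2923 - 587353/13657)*(1/9527) = (39332058/13657)*(1/9527) = 39332058/130110239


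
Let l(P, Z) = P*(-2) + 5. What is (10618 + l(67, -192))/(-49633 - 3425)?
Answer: -10489/53058 ≈ -0.19769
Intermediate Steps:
l(P, Z) = 5 - 2*P (l(P, Z) = -2*P + 5 = 5 - 2*P)
(10618 + l(67, -192))/(-49633 - 3425) = (10618 + (5 - 2*67))/(-49633 - 3425) = (10618 + (5 - 134))/(-53058) = (10618 - 129)*(-1/53058) = 10489*(-1/53058) = -10489/53058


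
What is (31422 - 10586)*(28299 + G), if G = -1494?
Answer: 558508980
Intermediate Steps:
(31422 - 10586)*(28299 + G) = (31422 - 10586)*(28299 - 1494) = 20836*26805 = 558508980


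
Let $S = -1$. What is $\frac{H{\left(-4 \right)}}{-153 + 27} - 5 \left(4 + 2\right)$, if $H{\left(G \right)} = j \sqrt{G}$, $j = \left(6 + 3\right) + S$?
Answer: $-30 - \frac{8 i}{63} \approx -30.0 - 0.12698 i$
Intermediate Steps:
$j = 8$ ($j = \left(6 + 3\right) - 1 = 9 - 1 = 8$)
$H{\left(G \right)} = 8 \sqrt{G}$
$\frac{H{\left(-4 \right)}}{-153 + 27} - 5 \left(4 + 2\right) = \frac{8 \sqrt{-4}}{-153 + 27} - 5 \left(4 + 2\right) = \frac{8 \cdot 2 i}{-126} - 30 = 16 i \left(- \frac{1}{126}\right) - 30 = - \frac{8 i}{63} - 30 = -30 - \frac{8 i}{63}$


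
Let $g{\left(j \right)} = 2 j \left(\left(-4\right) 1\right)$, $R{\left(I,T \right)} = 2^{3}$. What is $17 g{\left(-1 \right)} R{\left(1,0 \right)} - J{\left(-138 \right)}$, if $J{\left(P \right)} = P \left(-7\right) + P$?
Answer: $260$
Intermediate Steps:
$R{\left(I,T \right)} = 8$
$J{\left(P \right)} = - 6 P$ ($J{\left(P \right)} = - 7 P + P = - 6 P$)
$g{\left(j \right)} = - 8 j$ ($g{\left(j \right)} = 2 j \left(-4\right) = - 8 j$)
$17 g{\left(-1 \right)} R{\left(1,0 \right)} - J{\left(-138 \right)} = 17 \left(\left(-8\right) \left(-1\right)\right) 8 - \left(-6\right) \left(-138\right) = 17 \cdot 8 \cdot 8 - 828 = 136 \cdot 8 - 828 = 1088 - 828 = 260$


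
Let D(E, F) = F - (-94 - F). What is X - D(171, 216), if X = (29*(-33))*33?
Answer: -32107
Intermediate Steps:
D(E, F) = 94 + 2*F (D(E, F) = F + (94 + F) = 94 + 2*F)
X = -31581 (X = -957*33 = -31581)
X - D(171, 216) = -31581 - (94 + 2*216) = -31581 - (94 + 432) = -31581 - 1*526 = -31581 - 526 = -32107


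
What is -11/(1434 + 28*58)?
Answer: -1/278 ≈ -0.0035971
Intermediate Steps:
-11/(1434 + 28*58) = -11/(1434 + 1624) = -11/3058 = -11*1/3058 = -1/278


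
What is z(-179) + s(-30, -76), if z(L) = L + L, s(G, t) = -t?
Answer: -282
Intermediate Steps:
z(L) = 2*L
z(-179) + s(-30, -76) = 2*(-179) - 1*(-76) = -358 + 76 = -282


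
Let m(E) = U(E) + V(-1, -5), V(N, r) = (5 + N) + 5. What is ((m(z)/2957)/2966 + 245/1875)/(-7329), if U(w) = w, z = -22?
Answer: -429747763/24104518499250 ≈ -1.7829e-5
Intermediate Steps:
V(N, r) = 10 + N
m(E) = 9 + E (m(E) = E + (10 - 1) = E + 9 = 9 + E)
((m(z)/2957)/2966 + 245/1875)/(-7329) = (((9 - 22)/2957)/2966 + 245/1875)/(-7329) = (-13*1/2957*(1/2966) + 245*(1/1875))*(-1/7329) = (-13/2957*1/2966 + 49/375)*(-1/7329) = (-13/8770462 + 49/375)*(-1/7329) = (429747763/3288923250)*(-1/7329) = -429747763/24104518499250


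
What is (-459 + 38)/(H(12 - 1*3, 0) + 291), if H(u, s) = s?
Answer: -421/291 ≈ -1.4467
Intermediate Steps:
(-459 + 38)/(H(12 - 1*3, 0) + 291) = (-459 + 38)/(0 + 291) = -421/291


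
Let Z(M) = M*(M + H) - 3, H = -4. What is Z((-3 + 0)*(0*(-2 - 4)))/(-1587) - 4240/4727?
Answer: -2238233/2500583 ≈ -0.89508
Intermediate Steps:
Z(M) = -3 + M*(-4 + M) (Z(M) = M*(M - 4) - 3 = M*(-4 + M) - 3 = -3 + M*(-4 + M))
Z((-3 + 0)*(0*(-2 - 4)))/(-1587) - 4240/4727 = (-3 + ((-3 + 0)*(0*(-2 - 4)))² - 4*(-3 + 0)*0*(-2 - 4))/(-1587) - 4240/4727 = (-3 + (-0*(-6))² - (-12)*0*(-6))*(-1/1587) - 4240*1/4727 = (-3 + (-3*0)² - (-12)*0)*(-1/1587) - 4240/4727 = (-3 + 0² - 4*0)*(-1/1587) - 4240/4727 = (-3 + 0 + 0)*(-1/1587) - 4240/4727 = -3*(-1/1587) - 4240/4727 = 1/529 - 4240/4727 = -2238233/2500583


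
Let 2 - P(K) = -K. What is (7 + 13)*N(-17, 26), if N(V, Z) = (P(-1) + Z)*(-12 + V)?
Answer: -15660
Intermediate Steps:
P(K) = 2 + K (P(K) = 2 - (-1)*K = 2 + K)
N(V, Z) = (1 + Z)*(-12 + V) (N(V, Z) = ((2 - 1) + Z)*(-12 + V) = (1 + Z)*(-12 + V))
(7 + 13)*N(-17, 26) = (7 + 13)*(-12 - 17 - 12*26 - 17*26) = 20*(-12 - 17 - 312 - 442) = 20*(-783) = -15660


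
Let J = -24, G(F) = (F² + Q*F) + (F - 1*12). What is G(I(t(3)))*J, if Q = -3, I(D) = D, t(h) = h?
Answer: 216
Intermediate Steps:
G(F) = -12 + F² - 2*F (G(F) = (F² - 3*F) + (F - 1*12) = (F² - 3*F) + (F - 12) = (F² - 3*F) + (-12 + F) = -12 + F² - 2*F)
G(I(t(3)))*J = (-12 + 3² - 2*3)*(-24) = (-12 + 9 - 6)*(-24) = -9*(-24) = 216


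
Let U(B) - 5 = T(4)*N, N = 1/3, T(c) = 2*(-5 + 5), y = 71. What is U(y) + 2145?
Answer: 2150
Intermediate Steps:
T(c) = 0 (T(c) = 2*0 = 0)
N = ⅓ ≈ 0.33333
U(B) = 5 (U(B) = 5 + 0*(⅓) = 5 + 0 = 5)
U(y) + 2145 = 5 + 2145 = 2150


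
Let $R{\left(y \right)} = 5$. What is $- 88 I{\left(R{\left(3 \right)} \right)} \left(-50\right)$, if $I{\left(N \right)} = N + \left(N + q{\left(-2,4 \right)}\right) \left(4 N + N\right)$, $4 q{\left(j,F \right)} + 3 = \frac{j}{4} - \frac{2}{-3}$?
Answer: $\frac{1482250}{3} \approx 4.9408 \cdot 10^{5}$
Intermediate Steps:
$q{\left(j,F \right)} = - \frac{7}{12} + \frac{j}{16}$ ($q{\left(j,F \right)} = - \frac{3}{4} + \frac{\frac{j}{4} - \frac{2}{-3}}{4} = - \frac{3}{4} + \frac{j \frac{1}{4} - - \frac{2}{3}}{4} = - \frac{3}{4} + \frac{\frac{j}{4} + \frac{2}{3}}{4} = - \frac{3}{4} + \frac{\frac{2}{3} + \frac{j}{4}}{4} = - \frac{3}{4} + \left(\frac{1}{6} + \frac{j}{16}\right) = - \frac{7}{12} + \frac{j}{16}$)
$I{\left(N \right)} = N + 5 N \left(- \frac{17}{24} + N\right)$ ($I{\left(N \right)} = N + \left(N + \left(- \frac{7}{12} + \frac{1}{16} \left(-2\right)\right)\right) \left(4 N + N\right) = N + \left(N - \frac{17}{24}\right) 5 N = N + \left(- \frac{17}{24} + N\right) 5 N = N + 5 N \left(- \frac{17}{24} + N\right)$)
$- 88 I{\left(R{\left(3 \right)} \right)} \left(-50\right) = - 88 \cdot \frac{1}{24} \cdot 5 \left(-61 + 120 \cdot 5\right) \left(-50\right) = - 88 \cdot \frac{1}{24} \cdot 5 \left(-61 + 600\right) \left(-50\right) = - 88 \cdot \frac{1}{24} \cdot 5 \cdot 539 \left(-50\right) = \left(-88\right) \frac{2695}{24} \left(-50\right) = \left(- \frac{29645}{3}\right) \left(-50\right) = \frac{1482250}{3}$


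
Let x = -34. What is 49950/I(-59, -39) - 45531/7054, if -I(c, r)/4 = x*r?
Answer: -49486977/3117868 ≈ -15.872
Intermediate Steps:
I(c, r) = 136*r (I(c, r) = -(-136)*r = 136*r)
49950/I(-59, -39) - 45531/7054 = 49950/((136*(-39))) - 45531/7054 = 49950/(-5304) - 45531*1/7054 = 49950*(-1/5304) - 45531/7054 = -8325/884 - 45531/7054 = -49486977/3117868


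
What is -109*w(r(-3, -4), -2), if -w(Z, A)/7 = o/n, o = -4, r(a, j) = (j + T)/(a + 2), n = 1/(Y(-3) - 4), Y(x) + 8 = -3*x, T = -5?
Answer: 9156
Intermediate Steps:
Y(x) = -8 - 3*x
n = -⅓ (n = 1/((-8 - 3*(-3)) - 4) = 1/((-8 + 9) - 4) = 1/(1 - 4) = 1/(-3) = -⅓ ≈ -0.33333)
r(a, j) = (-5 + j)/(2 + a) (r(a, j) = (j - 5)/(a + 2) = (-5 + j)/(2 + a))
w(Z, A) = -84 (w(Z, A) = -(-28)/(-⅓) = -(-28)*(-3) = -7*12 = -84)
-109*w(r(-3, -4), -2) = -109*(-84) = 9156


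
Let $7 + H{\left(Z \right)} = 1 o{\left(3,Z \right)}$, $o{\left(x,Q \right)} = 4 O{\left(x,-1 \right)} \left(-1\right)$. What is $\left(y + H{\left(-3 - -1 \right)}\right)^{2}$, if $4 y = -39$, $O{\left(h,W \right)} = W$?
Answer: $\frac{2601}{16} \approx 162.56$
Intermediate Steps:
$y = - \frac{39}{4}$ ($y = \frac{1}{4} \left(-39\right) = - \frac{39}{4} \approx -9.75$)
$o{\left(x,Q \right)} = 4$ ($o{\left(x,Q \right)} = 4 \left(-1\right) \left(-1\right) = \left(-4\right) \left(-1\right) = 4$)
$H{\left(Z \right)} = -3$ ($H{\left(Z \right)} = -7 + 1 \cdot 4 = -7 + 4 = -3$)
$\left(y + H{\left(-3 - -1 \right)}\right)^{2} = \left(- \frac{39}{4} - 3\right)^{2} = \left(- \frac{51}{4}\right)^{2} = \frac{2601}{16}$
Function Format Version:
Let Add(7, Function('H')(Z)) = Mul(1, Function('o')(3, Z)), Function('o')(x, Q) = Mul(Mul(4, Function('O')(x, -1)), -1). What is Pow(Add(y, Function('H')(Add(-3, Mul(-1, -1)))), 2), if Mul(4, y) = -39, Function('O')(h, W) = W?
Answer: Rational(2601, 16) ≈ 162.56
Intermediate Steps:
y = Rational(-39, 4) (y = Mul(Rational(1, 4), -39) = Rational(-39, 4) ≈ -9.7500)
Function('o')(x, Q) = 4 (Function('o')(x, Q) = Mul(Mul(4, -1), -1) = Mul(-4, -1) = 4)
Function('H')(Z) = -3 (Function('H')(Z) = Add(-7, Mul(1, 4)) = Add(-7, 4) = -3)
Pow(Add(y, Function('H')(Add(-3, Mul(-1, -1)))), 2) = Pow(Add(Rational(-39, 4), -3), 2) = Pow(Rational(-51, 4), 2) = Rational(2601, 16)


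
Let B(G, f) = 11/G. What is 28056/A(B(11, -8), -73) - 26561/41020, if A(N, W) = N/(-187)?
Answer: -215210308001/41020 ≈ -5.2465e+6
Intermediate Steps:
A(N, W) = -N/187 (A(N, W) = N*(-1/187) = -N/187)
28056/A(B(11, -8), -73) - 26561/41020 = 28056/((-1/(17*11))) - 26561/41020 = 28056/((-1/(17*11))) - 26561*1/41020 = 28056/((-1/187*1)) - 26561/41020 = 28056/(-1/187) - 26561/41020 = 28056*(-187) - 26561/41020 = -5246472 - 26561/41020 = -215210308001/41020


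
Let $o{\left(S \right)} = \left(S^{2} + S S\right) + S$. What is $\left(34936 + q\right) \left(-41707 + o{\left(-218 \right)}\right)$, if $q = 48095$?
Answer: $4410855813$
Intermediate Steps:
$o{\left(S \right)} = S + 2 S^{2}$ ($o{\left(S \right)} = \left(S^{2} + S^{2}\right) + S = 2 S^{2} + S = S + 2 S^{2}$)
$\left(34936 + q\right) \left(-41707 + o{\left(-218 \right)}\right) = \left(34936 + 48095\right) \left(-41707 - 218 \left(1 + 2 \left(-218\right)\right)\right) = 83031 \left(-41707 - 218 \left(1 - 436\right)\right) = 83031 \left(-41707 - -94830\right) = 83031 \left(-41707 + 94830\right) = 83031 \cdot 53123 = 4410855813$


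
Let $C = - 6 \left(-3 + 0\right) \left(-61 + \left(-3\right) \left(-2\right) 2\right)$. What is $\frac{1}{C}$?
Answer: $- \frac{1}{882} \approx -0.0011338$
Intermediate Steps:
$C = -882$ ($C = \left(-6\right) \left(-3\right) \left(-61 + 6 \cdot 2\right) = 18 \left(-61 + 12\right) = 18 \left(-49\right) = -882$)
$\frac{1}{C} = \frac{1}{-882} = - \frac{1}{882}$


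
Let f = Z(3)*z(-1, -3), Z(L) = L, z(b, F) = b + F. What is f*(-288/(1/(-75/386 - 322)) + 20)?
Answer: -214952496/193 ≈ -1.1137e+6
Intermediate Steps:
z(b, F) = F + b
f = -12 (f = 3*(-3 - 1) = 3*(-4) = -12)
f*(-288/(1/(-75/386 - 322)) + 20) = -12*(-288/(1/(-75/386 - 322)) + 20) = -12*(-288/(1/(-124367/386)) + 20) = -12*(-288/(-386/124367) + 20) = -12*(-288*(-124367/386) + 20) = -12*(17908848/193 + 20) = -12*17912708/193 = -214952496/193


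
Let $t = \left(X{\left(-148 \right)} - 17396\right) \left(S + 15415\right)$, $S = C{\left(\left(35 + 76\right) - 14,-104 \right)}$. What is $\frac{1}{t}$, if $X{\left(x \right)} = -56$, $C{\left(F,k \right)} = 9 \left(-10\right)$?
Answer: $- \frac{1}{267451900} \approx -3.739 \cdot 10^{-9}$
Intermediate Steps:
$C{\left(F,k \right)} = -90$
$S = -90$
$t = -267451900$ ($t = \left(-56 - 17396\right) \left(-90 + 15415\right) = \left(-17452\right) 15325 = -267451900$)
$\frac{1}{t} = \frac{1}{-267451900} = - \frac{1}{267451900}$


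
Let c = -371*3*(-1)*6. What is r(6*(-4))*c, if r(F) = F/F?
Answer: 6678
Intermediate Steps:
r(F) = 1
c = 6678 (c = -(-1113)*6 = -371*(-18) = 6678)
r(6*(-4))*c = 1*6678 = 6678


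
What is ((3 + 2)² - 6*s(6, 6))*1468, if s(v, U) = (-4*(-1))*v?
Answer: -174692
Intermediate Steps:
s(v, U) = 4*v
((3 + 2)² - 6*s(6, 6))*1468 = ((3 + 2)² - 24*6)*1468 = (5² - 6*24)*1468 = (25 - 144)*1468 = -119*1468 = -174692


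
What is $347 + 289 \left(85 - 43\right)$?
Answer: $12485$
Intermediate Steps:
$347 + 289 \left(85 - 43\right) = 347 + 289 \cdot 42 = 347 + 12138 = 12485$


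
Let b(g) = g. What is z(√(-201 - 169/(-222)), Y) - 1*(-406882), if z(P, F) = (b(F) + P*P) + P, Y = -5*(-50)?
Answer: 90338851/222 + I*√9868566/222 ≈ 4.0693e+5 + 14.151*I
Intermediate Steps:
Y = 250
z(P, F) = F + P + P² (z(P, F) = (F + P*P) + P = (F + P²) + P = F + P + P²)
z(√(-201 - 169/(-222)), Y) - 1*(-406882) = (250 + √(-201 - 169/(-222)) + (√(-201 - 169/(-222)))²) - 1*(-406882) = (250 + √(-201 - 169*(-1/222)) + (√(-201 - 169*(-1/222)))²) + 406882 = (250 + √(-201 + 169/222) + (√(-201 + 169/222))²) + 406882 = (250 + √(-44453/222) + (√(-44453/222))²) + 406882 = (250 + I*√9868566/222 + (I*√9868566/222)²) + 406882 = (250 + I*√9868566/222 - 44453/222) + 406882 = (11047/222 + I*√9868566/222) + 406882 = 90338851/222 + I*√9868566/222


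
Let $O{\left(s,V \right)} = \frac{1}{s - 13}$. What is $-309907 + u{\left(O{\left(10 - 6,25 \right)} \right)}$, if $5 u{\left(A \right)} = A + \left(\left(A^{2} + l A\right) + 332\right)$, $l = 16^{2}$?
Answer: $- \frac{25097551}{81} \approx -3.0985 \cdot 10^{5}$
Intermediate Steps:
$l = 256$
$O{\left(s,V \right)} = \frac{1}{-13 + s}$
$u{\left(A \right)} = \frac{332}{5} + \frac{A^{2}}{5} + \frac{257 A}{5}$ ($u{\left(A \right)} = \frac{A + \left(\left(A^{2} + 256 A\right) + 332\right)}{5} = \frac{A + \left(332 + A^{2} + 256 A\right)}{5} = \frac{332 + A^{2} + 257 A}{5} = \frac{332}{5} + \frac{A^{2}}{5} + \frac{257 A}{5}$)
$-309907 + u{\left(O{\left(10 - 6,25 \right)} \right)} = -309907 + \left(\frac{332}{5} + \frac{\left(\frac{1}{-13 + \left(10 - 6\right)}\right)^{2}}{5} + \frac{257}{5 \left(-13 + \left(10 - 6\right)\right)}\right) = -309907 + \left(\frac{332}{5} + \frac{\left(\frac{1}{-13 + 4}\right)^{2}}{5} + \frac{257}{5 \left(-13 + 4\right)}\right) = -309907 + \left(\frac{332}{5} + \frac{\left(\frac{1}{-9}\right)^{2}}{5} + \frac{257}{5 \left(-9\right)}\right) = -309907 + \left(\frac{332}{5} + \frac{\left(- \frac{1}{9}\right)^{2}}{5} + \frac{257}{5} \left(- \frac{1}{9}\right)\right) = -309907 + \left(\frac{332}{5} + \frac{1}{5} \cdot \frac{1}{81} - \frac{257}{45}\right) = -309907 + \left(\frac{332}{5} + \frac{1}{405} - \frac{257}{45}\right) = -309907 + \frac{4916}{81} = - \frac{25097551}{81}$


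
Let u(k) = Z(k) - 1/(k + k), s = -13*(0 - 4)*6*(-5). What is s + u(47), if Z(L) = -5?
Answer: -147111/94 ≈ -1565.0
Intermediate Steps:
s = -1560 (s = -(-52)*6*(-5) = -13*(-24)*(-5) = 312*(-5) = -1560)
u(k) = -5 - 1/(2*k) (u(k) = -5 - 1/(k + k) = -5 - 1/(2*k))
s + u(47) = -1560 + (-5 - ½/47) = -1560 + (-5 - ½*1/47) = -1560 + (-5 - 1/94) = -1560 - 471/94 = -147111/94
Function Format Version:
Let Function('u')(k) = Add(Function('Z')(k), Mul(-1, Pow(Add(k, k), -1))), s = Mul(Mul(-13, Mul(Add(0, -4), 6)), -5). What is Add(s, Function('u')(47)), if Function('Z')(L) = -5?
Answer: Rational(-147111, 94) ≈ -1565.0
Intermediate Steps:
s = -1560 (s = Mul(Mul(-13, Mul(-4, 6)), -5) = Mul(Mul(-13, -24), -5) = Mul(312, -5) = -1560)
Function('u')(k) = Add(-5, Mul(Rational(-1, 2), Pow(k, -1))) (Function('u')(k) = Add(-5, Mul(-1, Pow(Add(k, k), -1))) = Add(-5, Mul(-1, Pow(Mul(2, k), -1))) = Add(-5, Mul(-1, Mul(Rational(1, 2), Pow(k, -1)))) = Add(-5, Mul(Rational(-1, 2), Pow(k, -1))))
Add(s, Function('u')(47)) = Add(-1560, Add(-5, Mul(Rational(-1, 2), Pow(47, -1)))) = Add(-1560, Add(-5, Mul(Rational(-1, 2), Rational(1, 47)))) = Add(-1560, Add(-5, Rational(-1, 94))) = Add(-1560, Rational(-471, 94)) = Rational(-147111, 94)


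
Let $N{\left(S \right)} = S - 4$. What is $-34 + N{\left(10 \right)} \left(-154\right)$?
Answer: $-958$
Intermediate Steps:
$N{\left(S \right)} = -4 + S$
$-34 + N{\left(10 \right)} \left(-154\right) = -34 + \left(-4 + 10\right) \left(-154\right) = -34 + 6 \left(-154\right) = -34 - 924 = -958$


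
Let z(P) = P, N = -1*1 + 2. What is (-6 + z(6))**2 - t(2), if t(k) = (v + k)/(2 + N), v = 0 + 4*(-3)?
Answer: 10/3 ≈ 3.3333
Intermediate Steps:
N = 1 (N = -1 + 2 = 1)
v = -12 (v = 0 - 12 = -12)
t(k) = -4 + k/3 (t(k) = (-12 + k)/(2 + 1) = (-12 + k)/3 = (-12 + k)*(1/3) = -4 + k/3)
(-6 + z(6))**2 - t(2) = (-6 + 6)**2 - (-4 + (1/3)*2) = 0**2 - (-4 + 2/3) = 0 - 1*(-10/3) = 0 + 10/3 = 10/3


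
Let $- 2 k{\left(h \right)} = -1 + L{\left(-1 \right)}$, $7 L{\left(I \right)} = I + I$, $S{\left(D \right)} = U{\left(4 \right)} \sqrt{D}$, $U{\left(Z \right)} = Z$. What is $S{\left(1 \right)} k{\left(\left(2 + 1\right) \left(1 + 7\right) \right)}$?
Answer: $\frac{18}{7} \approx 2.5714$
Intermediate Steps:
$S{\left(D \right)} = 4 \sqrt{D}$
$L{\left(I \right)} = \frac{2 I}{7}$ ($L{\left(I \right)} = \frac{I + I}{7} = \frac{2 I}{7}$)
$k{\left(h \right)} = \frac{9}{14}$ ($k{\left(h \right)} = - \frac{-1 + \frac{2}{7} \left(-1\right)}{2} = - \frac{-1 - \frac{2}{7}}{2} = \left(- \frac{1}{2}\right) \left(- \frac{9}{7}\right) = \frac{9}{14}$)
$S{\left(1 \right)} k{\left(\left(2 + 1\right) \left(1 + 7\right) \right)} = 4 \sqrt{1} \cdot \frac{9}{14} = 4 \cdot 1 \cdot \frac{9}{14} = 4 \cdot \frac{9}{14} = \frac{18}{7}$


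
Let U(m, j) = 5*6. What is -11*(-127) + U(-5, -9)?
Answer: 1427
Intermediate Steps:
U(m, j) = 30
-11*(-127) + U(-5, -9) = -11*(-127) + 30 = 1397 + 30 = 1427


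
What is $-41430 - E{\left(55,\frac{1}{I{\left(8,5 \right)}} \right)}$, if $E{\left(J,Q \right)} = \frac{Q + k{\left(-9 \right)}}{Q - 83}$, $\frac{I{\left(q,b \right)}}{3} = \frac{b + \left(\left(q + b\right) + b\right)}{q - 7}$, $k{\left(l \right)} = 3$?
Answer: $- \frac{118613986}{2863} \approx -41430.0$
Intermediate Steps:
$I{\left(q,b \right)} = \frac{3 \left(q + 3 b\right)}{-7 + q}$ ($I{\left(q,b \right)} = 3 \frac{b + \left(\left(q + b\right) + b\right)}{q - 7} = 3 \frac{b + \left(\left(b + q\right) + b\right)}{-7 + q} = 3 \frac{b + \left(q + 2 b\right)}{-7 + q} = 3 \frac{q + 3 b}{-7 + q} = \frac{3 \left(q + 3 b\right)}{-7 + q}$)
$E{\left(J,Q \right)} = \frac{3 + Q}{-83 + Q}$ ($E{\left(J,Q \right)} = \frac{Q + 3}{Q - 83} = \frac{3 + Q}{-83 + Q}$)
$-41430 - E{\left(55,\frac{1}{I{\left(8,5 \right)}} \right)} = -41430 - \frac{3 + \frac{1}{3 \frac{1}{-7 + 8} \left(8 + 3 \cdot 5\right)}}{-83 + \frac{1}{3 \frac{1}{-7 + 8} \left(8 + 3 \cdot 5\right)}} = -41430 - \frac{3 + \frac{1}{3 \cdot 1^{-1} \left(8 + 15\right)}}{-83 + \frac{1}{3 \cdot 1^{-1} \left(8 + 15\right)}} = -41430 - \frac{3 + \frac{1}{3 \cdot 1 \cdot 23}}{-83 + \frac{1}{3 \cdot 1 \cdot 23}} = -41430 - \frac{3 + \frac{1}{69}}{-83 + \frac{1}{69}} = -41430 - \frac{1}{- \frac{5726}{69}} \cdot \frac{208}{69} = -41430 - \left(- \frac{69}{5726}\right) \frac{208}{69} = -41430 - - \frac{104}{2863} = -41430 + \frac{104}{2863} = - \frac{118613986}{2863}$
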